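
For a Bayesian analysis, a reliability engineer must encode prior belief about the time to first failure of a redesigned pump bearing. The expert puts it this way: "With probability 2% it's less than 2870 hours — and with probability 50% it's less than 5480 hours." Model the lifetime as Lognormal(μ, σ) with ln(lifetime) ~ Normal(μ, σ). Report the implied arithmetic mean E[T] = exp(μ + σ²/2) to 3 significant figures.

E[T] ≈ 5760 hours

If T ~ Lognormal(μ,σ) then ln T ~ Normal(μ,σ), so the p-quantile of ln T is μ + z_p·σ.
ln(2870) = 7.962 and ln(5480) = 8.609; z_{0.02} = -2.054, z_{0.5} = 0.
σ = (8.609 − 7.962)/(0 − (-2.054)) = 0.315.
μ = 7.962 − (-2.054)·0.315 = 8.609.
E[T] = exp(μ + σ²/2) = exp(8.609 + 0.0496) = 5760 hours.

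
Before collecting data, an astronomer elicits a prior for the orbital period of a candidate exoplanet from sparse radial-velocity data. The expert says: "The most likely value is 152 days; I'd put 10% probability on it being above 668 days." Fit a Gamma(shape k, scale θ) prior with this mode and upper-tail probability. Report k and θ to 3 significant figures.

k ≈ 1.83, θ ≈ 184

Gamma(k,θ) with k>1 has mode (k−1)θ, so θ = 152/(k−1).
Need P(X < 668) = 0.9 with θ tied to k this way. Start at k = 2, θ = 152: P(X<668) ≈ 0.933.
Too high — lower k to spread out. Iterating converges to k ≈ 1.83.
Then θ = 152/(1.83−1) ≈ 184.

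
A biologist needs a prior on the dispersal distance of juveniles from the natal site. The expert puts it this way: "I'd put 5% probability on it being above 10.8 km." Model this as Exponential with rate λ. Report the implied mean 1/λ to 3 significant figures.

P(T > 10.8) = e^(−λ·10.8) = 0.05, so λ = −ln(0.05)/10.8 = 0.277.
Mean = 1/λ = 3.61 km.

mean ≈ 3.61 km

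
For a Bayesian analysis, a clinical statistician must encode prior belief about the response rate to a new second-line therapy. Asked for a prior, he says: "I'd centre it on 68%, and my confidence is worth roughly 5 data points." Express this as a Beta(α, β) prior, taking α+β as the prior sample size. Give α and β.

α = 3.4, β = 1.6

Under the effective-sample-size interpretation, Beta(α, β) has prior mean α/(α+β) and prior sample size α+β.
So α+β = 5 and α/(α+β) = 0.68, giving α = 0.68·5 = 3.4 and β = 5 − 3.4 = 1.6.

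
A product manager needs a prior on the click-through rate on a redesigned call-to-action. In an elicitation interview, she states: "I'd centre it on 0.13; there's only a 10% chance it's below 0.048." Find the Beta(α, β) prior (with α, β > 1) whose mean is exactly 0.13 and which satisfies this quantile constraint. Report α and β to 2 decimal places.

α ≈ 2.73, β ≈ 18.30

With mean 0.13 fixed, write α = 0.13s, β = 0.87s where s = α+β.
Need P(θ < 0.048) = 0.1 under Beta(0.13s, 0.87s). Normal approximation: (q−m)/√(m(1−m)/s) ≈ z_{0.1} = -1.28, so s ≈ 0.13·0.87·(-1.28)²/(0.048−0.13)² = 27.6.
At s = 27.6: P(θ<0.048) ≈ 0.064. Adjusting to match 0.1 gives s ≈ 21.04.
So α = 0.13·21.04 ≈ 2.73, β = 0.87·21.04 ≈ 18.30.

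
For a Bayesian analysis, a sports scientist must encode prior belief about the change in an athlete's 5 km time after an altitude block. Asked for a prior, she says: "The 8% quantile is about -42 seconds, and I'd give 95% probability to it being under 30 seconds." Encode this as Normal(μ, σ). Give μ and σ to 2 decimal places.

μ = -8.83, σ = 23.61

The p-quantile of Normal(μ,σ) is μ + z_p·σ, with z_{0.08} = -1.405 and z_{0.95} = 1.645.
Eliminate σ: μ = (z₂·x₁ − z₁·x₂)/(z₂ − z₁) = (1.645·-42 − (-1.405)·30)/3.05 = -8.83.
Then σ = (x₂ − x₁)/(z₂ − z₁) = (30 − -42)/3.05 = 23.61.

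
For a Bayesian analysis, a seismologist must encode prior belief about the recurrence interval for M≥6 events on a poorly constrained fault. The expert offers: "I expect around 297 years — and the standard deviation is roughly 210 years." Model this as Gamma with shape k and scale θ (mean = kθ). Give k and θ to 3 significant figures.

k ≈ 2, θ ≈ 148

For Gamma(k, scale θ): mean = kθ, variance = kθ², so CV = 1/√k.
CV = SD/mean = 210/297 = 0.7071, hence k = 1/CV² = 2.
Then θ = mean/k = 297/2 = 148.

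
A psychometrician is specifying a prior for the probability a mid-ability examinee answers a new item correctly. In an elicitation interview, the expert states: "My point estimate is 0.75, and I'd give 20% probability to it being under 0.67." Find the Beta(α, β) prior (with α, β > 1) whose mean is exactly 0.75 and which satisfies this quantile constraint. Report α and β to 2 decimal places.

With mean 0.75 fixed, write α = 0.75s, β = 0.25s where s = α+β.
Need P(θ < 0.67) = 0.2 under Beta(0.75s, 0.25s). Normal approximation: (q−m)/√(m(1−m)/s) ≈ z_{0.2} = -0.842, so s ≈ 0.75·0.25·(-0.842)²/(0.67−0.75)² = 20.8.
At s = 20.8: P(θ<0.67) ≈ 0.193. Adjusting to match 0.2 gives s ≈ 19.24.
So α = 0.75·19.24 ≈ 14.43, β = 0.25·19.24 ≈ 4.81.

α ≈ 14.43, β ≈ 4.81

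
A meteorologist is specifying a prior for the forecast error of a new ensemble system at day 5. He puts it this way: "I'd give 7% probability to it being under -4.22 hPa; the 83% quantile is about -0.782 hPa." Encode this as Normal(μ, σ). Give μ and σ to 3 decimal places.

For Normal(μ,σ), the p-quantile is μ + z_p·σ. Here z_{0.07} = -1.476, z_{0.83} = 0.9542.
So -4.22 = μ − 1.476σ and -0.782 = μ + 0.9542σ.
Subtracting: σ = (-0.782 − -4.22)/(0.9542 − (-1.476)) = 1.415.
Then μ = -4.22 − (-1.476)·1.415 = -2.132.

μ = -2.132, σ = 1.415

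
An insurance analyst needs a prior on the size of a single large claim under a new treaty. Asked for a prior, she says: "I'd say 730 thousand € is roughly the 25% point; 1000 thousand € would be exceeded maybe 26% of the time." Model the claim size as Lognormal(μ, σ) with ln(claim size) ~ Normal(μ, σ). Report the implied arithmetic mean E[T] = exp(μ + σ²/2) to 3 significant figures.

If T ~ Lognormal(μ,σ) then ln T ~ Normal(μ,σ), so the p-quantile of ln T is μ + z_p·σ.
ln(730) = 6.593 and ln(1000) = 6.908; z_{0.25} = -0.6745, z_{0.74} = 0.6433.
σ = (6.908 − 6.593)/(0.6433 − (-0.6745)) = 0.239.
μ = 6.593 − (-0.6745)·0.239 = 6.754.
E[T] = exp(μ + σ²/2) = exp(6.754 + 0.0285) = 882 thousand €.

E[T] ≈ 882 thousand €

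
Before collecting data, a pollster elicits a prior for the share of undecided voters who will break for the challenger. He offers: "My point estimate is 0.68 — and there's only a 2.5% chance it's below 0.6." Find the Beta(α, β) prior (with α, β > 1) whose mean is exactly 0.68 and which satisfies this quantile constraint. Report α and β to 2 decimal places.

With mean 0.68 fixed, write α = 0.68s, β = 0.32s where s = α+β.
Need P(θ < 0.6) = 0.025 under Beta(0.68s, 0.32s). Normal approximation: (q−m)/√(m(1−m)/s) ≈ z_{0.025} = -1.96, so s ≈ 0.68·0.32·(-1.96)²/(0.6−0.68)² = 130.6.
At s = 130.6: P(θ<0.6) ≈ 0.028. Adjusting to match 0.025 gives s ≈ 137.56.
So α = 0.68·137.56 ≈ 93.54, β = 0.32·137.56 ≈ 44.02.

α ≈ 93.54, β ≈ 44.02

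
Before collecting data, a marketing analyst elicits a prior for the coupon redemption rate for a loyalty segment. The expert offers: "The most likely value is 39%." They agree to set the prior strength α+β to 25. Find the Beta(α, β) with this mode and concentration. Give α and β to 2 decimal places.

For α,β > 1 the Beta mode is (α−1)/(α+β−2). With α+β = 25, the mode is (α−1)/23.
Set (α−1)/23 = 0.39 → α = 1 + 0.39·23 = 9.97.
β = 25 − α = 15.03.

α = 9.97, β = 15.03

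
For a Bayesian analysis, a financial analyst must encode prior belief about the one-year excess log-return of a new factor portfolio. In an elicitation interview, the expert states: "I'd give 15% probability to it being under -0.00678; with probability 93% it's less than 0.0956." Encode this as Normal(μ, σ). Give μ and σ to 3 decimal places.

The p-quantile of Normal(μ,σ) is μ + z_p·σ, with z_{0.15} = -1.036 and z_{0.93} = 1.476.
Eliminate σ: μ = (z₂·x₁ − z₁·x₂)/(z₂ − z₁) = (1.476·-0.00678 − (-1.036)·0.0956)/2.512 = 0.035.
Then σ = (x₂ − x₁)/(z₂ − z₁) = (0.0956 − -0.00678)/2.512 = 0.041.

μ = 0.035, σ = 0.041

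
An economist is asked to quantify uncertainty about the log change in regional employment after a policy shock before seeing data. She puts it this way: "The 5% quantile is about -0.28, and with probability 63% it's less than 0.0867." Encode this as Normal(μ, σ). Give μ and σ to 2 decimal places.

μ = 0.03, σ = 0.19

For Normal(μ,σ), the p-quantile is μ + z_p·σ. Here z_{0.05} = -1.645, z_{0.63} = 0.3319.
So -0.28 = μ − 1.645σ and 0.0867 = μ + 0.3319σ.
Subtracting: σ = (0.0867 − -0.28)/(0.3319 − (-1.645)) = 0.19.
Then μ = -0.28 − (-1.645)·0.19 = 0.03.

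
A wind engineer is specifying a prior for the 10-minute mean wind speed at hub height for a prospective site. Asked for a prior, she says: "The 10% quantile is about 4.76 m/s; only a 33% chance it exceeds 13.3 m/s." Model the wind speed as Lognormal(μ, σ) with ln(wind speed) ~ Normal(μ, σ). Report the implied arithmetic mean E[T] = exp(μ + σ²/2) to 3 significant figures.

If T ~ Lognormal(μ,σ) then ln T ~ Normal(μ,σ), so the p-quantile of ln T is μ + z_p·σ.
ln(4.76) = 1.56 and ln(13.3) = 2.588; z_{0.1} = -1.282, z_{0.67} = 0.4399.
σ = (2.588 − 1.56)/(0.4399 − (-1.282)) = 0.597.
μ = 1.56 − (-1.282)·0.597 = 2.325.
E[T] = exp(μ + σ²/2) = exp(2.325 + 0.1781) = 12.2 m/s.

E[T] ≈ 12.2 m/s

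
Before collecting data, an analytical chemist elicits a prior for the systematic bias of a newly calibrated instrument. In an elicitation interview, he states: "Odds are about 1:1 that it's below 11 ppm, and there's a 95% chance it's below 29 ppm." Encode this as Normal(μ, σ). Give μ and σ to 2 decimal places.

μ = 11.00, σ = 10.94

The p-quantile of Normal(μ,σ) is μ + z_p·σ, with z_{0.5} = 0 and z_{0.95} = 1.645.
Eliminate σ: μ = (z₂·x₁ − z₁·x₂)/(z₂ − z₁) = (1.645·11 − (0)·29)/1.645 = 11.00.
Then σ = (x₂ − x₁)/(z₂ − z₁) = (29 − 11)/1.645 = 10.94.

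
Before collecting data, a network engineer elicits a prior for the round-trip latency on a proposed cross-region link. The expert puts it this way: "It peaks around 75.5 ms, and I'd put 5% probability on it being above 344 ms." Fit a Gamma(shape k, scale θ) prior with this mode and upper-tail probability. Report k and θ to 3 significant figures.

k ≈ 2.06, θ ≈ 71

Gamma(k,θ) with k>1 has mode (k−1)θ, so θ = 75.5/(k−1).
Need P(X < 344) = 0.95 with θ tied to k this way. Start at k = 2, θ = 75.5: P(X<344) ≈ 0.942.
Too low — raise k to concentrate. Iterating converges to k ≈ 2.06.
Then θ = 75.5/(2.06−1) ≈ 71.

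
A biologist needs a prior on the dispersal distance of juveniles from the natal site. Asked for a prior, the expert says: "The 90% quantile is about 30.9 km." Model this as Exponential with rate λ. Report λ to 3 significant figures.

λ ≈ 0.0745

P(T < 30.9) = 1 − e^(−λ·30.9) = 0.9, so λ = −ln(1−0.9)/30.9 = −ln(0.1)/30.9 = 0.0745.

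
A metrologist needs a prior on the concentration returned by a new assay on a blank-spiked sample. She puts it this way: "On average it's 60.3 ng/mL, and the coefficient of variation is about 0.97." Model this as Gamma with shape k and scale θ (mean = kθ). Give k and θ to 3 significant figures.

For Gamma(k, scale θ): mean = kθ, variance = kθ², so CV = 1/√k.
CV = 0.97, hence k = 1/CV² = 1.06.
Then θ = mean/k = 60.3/1.06 = 56.7.

k ≈ 1.06, θ ≈ 56.7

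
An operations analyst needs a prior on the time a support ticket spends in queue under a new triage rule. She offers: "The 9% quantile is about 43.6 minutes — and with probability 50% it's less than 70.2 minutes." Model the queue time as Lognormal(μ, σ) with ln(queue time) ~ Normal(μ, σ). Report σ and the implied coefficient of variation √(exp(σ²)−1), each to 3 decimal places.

If T ~ Lognormal(μ,σ) then ln T ~ Normal(μ,σ), so the p-quantile of ln T is μ + z_p·σ.
ln(43.6) = 3.775 and ln(70.2) = 4.251; z_{0.09} = -1.341, z_{0.5} = 0.
σ = (4.251 − 3.775)/(0 − (-1.341)) = 0.355.
μ = 3.775 − (-1.341)·0.355 = 4.251.
CV = √(exp(σ²)−1) = √(exp(0.1262)−1) = 0.367.

σ ≈ 0.355, CV ≈ 0.367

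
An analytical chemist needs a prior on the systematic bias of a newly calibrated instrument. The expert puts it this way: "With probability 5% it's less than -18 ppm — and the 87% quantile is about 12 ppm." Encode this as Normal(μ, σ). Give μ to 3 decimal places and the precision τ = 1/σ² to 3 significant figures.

μ = -0.194, τ = 0.00853

For Normal(μ,σ), the p-quantile is μ + z_p·σ. Here z_{0.05} = -1.645, z_{0.87} = 1.126.
So -18 = μ − 1.645σ and 12 = μ + 1.126σ.
Subtracting: σ = (12 − -18)/(1.126 − (-1.645)) = 10.825.
Then μ = -18 − (-1.645)·10.825 = -0.194.
Precision τ = 1/σ² = 1/10.83² = 0.00853.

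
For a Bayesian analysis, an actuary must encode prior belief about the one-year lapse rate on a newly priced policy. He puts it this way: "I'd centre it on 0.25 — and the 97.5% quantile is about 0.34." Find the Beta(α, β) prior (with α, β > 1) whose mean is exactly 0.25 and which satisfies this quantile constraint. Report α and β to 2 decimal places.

α ≈ 24.42, β ≈ 73.25

With mean 0.25 fixed, write α = 0.25s, β = 0.75s where s = α+β.
Need P(θ < 0.34) = 0.975 under Beta(0.25s, 0.75s). Normal approximation: (q−m)/√(m(1−m)/s) ≈ z_{0.975} = 1.96, so s ≈ 0.25·0.75·(1.96)²/(0.34−0.25)² = 88.9.
At s = 88.9: P(θ<0.34) ≈ 0.969. Adjusting to match 0.975 gives s ≈ 97.66.
So α = 0.25·97.66 ≈ 24.42, β = 0.75·97.66 ≈ 73.25.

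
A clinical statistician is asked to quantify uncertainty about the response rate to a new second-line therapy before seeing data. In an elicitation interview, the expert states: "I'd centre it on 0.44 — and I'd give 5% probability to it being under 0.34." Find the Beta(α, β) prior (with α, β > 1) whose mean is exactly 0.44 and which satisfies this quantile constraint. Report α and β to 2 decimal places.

α ≈ 28.33, β ≈ 36.05

With mean 0.44 fixed, write α = 0.44s, β = 0.56s where s = α+β.
Need P(θ < 0.34) = 0.05 under Beta(0.44s, 0.56s). Normal approximation: (q−m)/√(m(1−m)/s) ≈ z_{0.05} = -1.64, so s ≈ 0.44·0.56·(-1.64)²/(0.34−0.44)² = 66.7.
At s = 66.7: P(θ<0.34) ≈ 0.047. Adjusting to match 0.05 gives s ≈ 64.38.
So α = 0.44·64.38 ≈ 28.33, β = 0.56·64.38 ≈ 36.05.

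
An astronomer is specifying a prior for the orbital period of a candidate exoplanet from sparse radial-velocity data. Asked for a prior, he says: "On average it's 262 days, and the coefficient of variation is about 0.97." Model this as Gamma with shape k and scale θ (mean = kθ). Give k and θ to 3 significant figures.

For Gamma(k, scale θ): mean = kθ, variance = kθ², so CV = 1/√k.
CV = 0.97, hence k = 1/CV² = 1.06.
Then θ = mean/k = 262/1.06 = 247.

k ≈ 1.06, θ ≈ 247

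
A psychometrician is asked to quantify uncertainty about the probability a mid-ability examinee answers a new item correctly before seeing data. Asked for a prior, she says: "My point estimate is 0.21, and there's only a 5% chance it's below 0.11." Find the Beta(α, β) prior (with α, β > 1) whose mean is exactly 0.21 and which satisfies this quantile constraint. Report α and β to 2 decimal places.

With mean 0.21 fixed, write α = 0.21s, β = 0.79s where s = α+β.
Need P(θ < 0.11) = 0.05 under Beta(0.21s, 0.79s). Normal approximation: (q−m)/√(m(1−m)/s) ≈ z_{0.05} = -1.64, so s ≈ 0.21·0.79·(-1.64)²/(0.11−0.21)² = 44.9.
At s = 44.9: P(θ<0.11) ≈ 0.032. Adjusting to match 0.05 gives s ≈ 36.28.
So α = 0.21·36.28 ≈ 7.62, β = 0.79·36.28 ≈ 28.66.

α ≈ 7.62, β ≈ 28.66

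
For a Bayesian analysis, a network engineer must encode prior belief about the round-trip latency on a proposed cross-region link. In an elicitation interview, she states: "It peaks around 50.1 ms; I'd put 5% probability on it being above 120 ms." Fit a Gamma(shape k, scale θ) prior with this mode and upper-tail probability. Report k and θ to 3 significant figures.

k ≈ 4.58, θ ≈ 14

Gamma(k,θ) with k>1 has mode (k−1)θ, so θ = 50.1/(k−1).
Need P(X < 120) = 0.95 with θ tied to k this way. Start at k = 2, θ = 50.1: P(X<120) ≈ 0.691.
Too low — raise k to concentrate. Iterating converges to k ≈ 4.58.
Then θ = 50.1/(4.58−1) ≈ 14.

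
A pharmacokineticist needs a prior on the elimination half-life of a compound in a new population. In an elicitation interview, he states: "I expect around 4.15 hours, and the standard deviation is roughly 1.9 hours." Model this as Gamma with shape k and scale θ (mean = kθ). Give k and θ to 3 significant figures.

k ≈ 4.77, θ ≈ 0.87

For Gamma(k, scale θ): mean = kθ, variance = kθ², so CV = 1/√k.
CV = SD/mean = 1.9/4.15 = 0.4578, hence k = 1/CV² = 4.77.
Then θ = mean/k = 4.15/4.77 = 0.87.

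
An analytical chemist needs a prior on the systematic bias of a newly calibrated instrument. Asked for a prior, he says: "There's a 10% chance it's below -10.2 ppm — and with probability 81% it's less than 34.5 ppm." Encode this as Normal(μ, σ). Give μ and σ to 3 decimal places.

μ = 16.328, σ = 20.700

For Normal(μ,σ), the p-quantile is μ + z_p·σ. Here z_{0.1} = -1.282, z_{0.81} = 0.8779.
So -10.2 = μ − 1.282σ and 34.5 = μ + 0.8779σ.
Subtracting: σ = (34.5 − -10.2)/(0.8779 − (-1.282)) = 20.700.
Then μ = -10.2 − (-1.282)·20.700 = 16.328.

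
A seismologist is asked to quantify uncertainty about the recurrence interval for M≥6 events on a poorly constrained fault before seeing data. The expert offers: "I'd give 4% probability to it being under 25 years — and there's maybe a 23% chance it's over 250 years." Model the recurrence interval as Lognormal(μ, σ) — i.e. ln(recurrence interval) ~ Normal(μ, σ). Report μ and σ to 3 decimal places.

If T ~ Lognormal(μ,σ) then ln T ~ Normal(μ,σ), so the p-quantile of ln T is μ + z_p·σ.
ln(25) = 3.219 and ln(250) = 5.521; z_{0.04} = -1.751, z_{0.77} = 0.7388.
σ = (5.521 − 3.219)/(0.7388 − (-1.751)) = 0.925.
μ = 3.219 − (-1.751)·0.925 = 4.838.

μ ≈ 4.838, σ ≈ 0.925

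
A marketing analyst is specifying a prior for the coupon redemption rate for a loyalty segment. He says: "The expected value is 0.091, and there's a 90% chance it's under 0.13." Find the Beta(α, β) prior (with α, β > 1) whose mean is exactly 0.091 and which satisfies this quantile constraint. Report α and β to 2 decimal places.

α ≈ 8.71, β ≈ 86.96

With mean 0.091 fixed, write α = 0.091s, β = 0.909s where s = α+β.
Need P(θ < 0.13) = 0.9 under Beta(0.091s, 0.909s). Normal approximation: (q−m)/√(m(1−m)/s) ≈ z_{0.9} = 1.28, so s ≈ 0.091·0.909·(1.28)²/(0.13−0.091)² = 89.3.
At s = 89.3: P(θ<0.13) ≈ 0.893. Adjusting to match 0.9 gives s ≈ 95.67.
So α = 0.091·95.67 ≈ 8.71, β = 0.909·95.67 ≈ 86.96.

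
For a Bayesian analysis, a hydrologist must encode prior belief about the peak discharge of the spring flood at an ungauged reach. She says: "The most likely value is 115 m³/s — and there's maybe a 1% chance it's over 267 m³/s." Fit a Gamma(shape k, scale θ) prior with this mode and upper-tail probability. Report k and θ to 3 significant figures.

Gamma(k,θ) with k>1 has mode (k−1)θ, so θ = 115/(k−1).
Need P(X < 267) = 0.99 with θ tied to k this way. Start at k = 2, θ = 115: P(X<267) ≈ 0.674.
Too low — raise k to concentrate. Iterating converges to k ≈ 7.72.
Then θ = 115/(7.72−1) ≈ 17.1.

k ≈ 7.72, θ ≈ 17.1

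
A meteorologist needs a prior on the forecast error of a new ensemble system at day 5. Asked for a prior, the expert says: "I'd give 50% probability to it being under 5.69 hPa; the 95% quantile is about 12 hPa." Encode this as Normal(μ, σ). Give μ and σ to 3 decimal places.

The p-quantile of Normal(μ,σ) is μ + z_p·σ, with z_{0.5} = 0 and z_{0.95} = 1.645.
Eliminate σ: μ = (z₂·x₁ − z₁·x₂)/(z₂ − z₁) = (1.645·5.69 − (0)·12)/1.645 = 5.690.
Then σ = (x₂ − x₁)/(z₂ − z₁) = (12 − 5.69)/1.645 = 3.836.

μ = 5.690, σ = 3.836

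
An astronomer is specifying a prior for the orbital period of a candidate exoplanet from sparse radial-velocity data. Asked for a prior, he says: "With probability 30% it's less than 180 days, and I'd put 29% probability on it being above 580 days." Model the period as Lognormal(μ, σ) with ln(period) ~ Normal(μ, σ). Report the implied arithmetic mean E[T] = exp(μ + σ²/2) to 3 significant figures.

If T ~ Lognormal(μ,σ) then ln T ~ Normal(μ,σ), so the p-quantile of ln T is μ + z_p·σ.
ln(180) = 5.193 and ln(580) = 6.363; z_{0.3} = -0.5244, z_{0.71} = 0.5534.
σ = (6.363 − 5.193)/(0.5534 − (-0.5244)) = 1.086.
μ = 5.193 − (-0.5244)·1.086 = 5.762.
E[T] = exp(μ + σ²/2) = exp(5.762 + 0.5893) = 573 days.

E[T] ≈ 573 days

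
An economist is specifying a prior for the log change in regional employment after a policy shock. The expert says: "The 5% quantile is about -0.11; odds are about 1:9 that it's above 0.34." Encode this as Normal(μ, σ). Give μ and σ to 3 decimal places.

For Normal(μ,σ), the p-quantile is μ + z_p·σ. Here z_{0.05} = -1.645, z_{0.9} = 1.282.
So -0.11 = μ − 1.645σ and 0.34 = μ + 1.282σ.
Subtracting: σ = (0.34 − -0.11)/(1.282 − (-1.645)) = 0.154.
Then μ = -0.11 − (-1.645)·0.154 = 0.143.

μ = 0.143, σ = 0.154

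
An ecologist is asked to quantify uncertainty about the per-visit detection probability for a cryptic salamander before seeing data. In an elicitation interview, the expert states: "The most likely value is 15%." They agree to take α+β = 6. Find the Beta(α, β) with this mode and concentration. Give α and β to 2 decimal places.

For α,β > 1 the Beta mode is (α−1)/(α+β−2). With α+β = 6, the mode is (α−1)/4.
Set (α−1)/4 = 0.15 → α = 1 + 0.15·4 = 1.60.
β = 6 − α = 4.40.

α = 1.60, β = 4.40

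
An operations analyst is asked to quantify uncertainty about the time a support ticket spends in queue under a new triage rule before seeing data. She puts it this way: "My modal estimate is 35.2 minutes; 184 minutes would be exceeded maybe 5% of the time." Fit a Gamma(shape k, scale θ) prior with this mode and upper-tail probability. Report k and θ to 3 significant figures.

Gamma(k,θ) with k>1 has mode (k−1)θ, so θ = 35.2/(k−1).
Need P(X < 184) = 0.95 with θ tied to k this way. Start at k = 2, θ = 35.2: P(X<184) ≈ 0.967.
Too high — lower k to spread out. Iterating converges to k ≈ 1.87.
Then θ = 35.2/(1.87−1) ≈ 40.7.

k ≈ 1.87, θ ≈ 40.7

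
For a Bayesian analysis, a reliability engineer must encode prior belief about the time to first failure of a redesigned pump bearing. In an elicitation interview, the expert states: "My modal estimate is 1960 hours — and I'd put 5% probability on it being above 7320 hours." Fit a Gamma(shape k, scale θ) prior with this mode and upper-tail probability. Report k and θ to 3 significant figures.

Gamma(k,θ) with k>1 has mode (k−1)θ, so θ = 1960/(k−1).
Need P(X < 7320) = 0.95 with θ tied to k this way. Start at k = 2, θ = 1960: P(X<7320) ≈ 0.887.
Too low — raise k to concentrate. Iterating converges to k ≈ 2.47.
Then θ = 1960/(2.47−1) ≈ 1330.

k ≈ 2.47, θ ≈ 1330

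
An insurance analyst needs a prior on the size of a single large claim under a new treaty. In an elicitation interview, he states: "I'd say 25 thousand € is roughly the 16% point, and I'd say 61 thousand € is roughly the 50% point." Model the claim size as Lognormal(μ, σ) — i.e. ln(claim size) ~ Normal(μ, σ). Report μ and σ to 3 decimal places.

If T ~ Lognormal(μ,σ) then ln T ~ Normal(μ,σ), so the p-quantile of ln T is μ + z_p·σ.
ln(25) = 3.219 and ln(61) = 4.111; z_{0.16} = -0.9945, z_{0.5} = 0.
σ = (4.111 − 3.219)/(0 − (-0.9945)) = 0.897.
μ = 3.219 − (-0.9945)·0.897 = 4.111.

μ ≈ 4.111, σ ≈ 0.897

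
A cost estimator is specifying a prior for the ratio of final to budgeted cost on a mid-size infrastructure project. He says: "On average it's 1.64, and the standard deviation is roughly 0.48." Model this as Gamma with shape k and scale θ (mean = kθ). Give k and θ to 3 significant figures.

k ≈ 11.7, θ ≈ 0.14

For Gamma(k, scale θ): mean = kθ, variance = kθ², so CV = 1/√k.
CV = SD/mean = 0.48/1.64 = 0.2927, hence k = 1/CV² = 11.7.
Then θ = mean/k = 1.64/11.7 = 0.14.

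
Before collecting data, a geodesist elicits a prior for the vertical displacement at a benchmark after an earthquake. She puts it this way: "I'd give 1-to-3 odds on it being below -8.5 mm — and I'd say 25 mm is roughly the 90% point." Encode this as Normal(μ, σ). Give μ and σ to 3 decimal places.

The p-quantile of Normal(μ,σ) is μ + z_p·σ, with z_{0.25} = -0.6745 and z_{0.9} = 1.282.
Eliminate σ: μ = (z₂·x₁ − z₁·x₂)/(z₂ − z₁) = (1.282·-8.5 − (-0.6745)·25)/1.956 = 3.052.
Then σ = (x₂ − x₁)/(z₂ − z₁) = (25 − -8.5)/1.956 = 17.126.

μ = 3.052, σ = 17.126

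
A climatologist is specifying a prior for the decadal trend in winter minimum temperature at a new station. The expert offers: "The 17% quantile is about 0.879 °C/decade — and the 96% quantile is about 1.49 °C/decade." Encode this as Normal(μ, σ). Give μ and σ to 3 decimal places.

μ = 1.095, σ = 0.226

For Normal(μ,σ), the p-quantile is μ + z_p·σ. Here z_{0.17} = -0.9542, z_{0.96} = 1.751.
So 0.879 = μ − 0.9542σ and 1.49 = μ + 1.751σ.
Subtracting: σ = (1.49 − 0.879)/(1.751 − (-0.9542)) = 0.226.
Then μ = 0.879 − (-0.9542)·0.226 = 1.095.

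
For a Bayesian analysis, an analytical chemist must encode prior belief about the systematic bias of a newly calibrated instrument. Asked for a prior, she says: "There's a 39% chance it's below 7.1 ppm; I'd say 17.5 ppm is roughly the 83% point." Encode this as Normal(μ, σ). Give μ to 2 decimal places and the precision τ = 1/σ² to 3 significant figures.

μ = 9.46, τ = 0.0141

The p-quantile of Normal(μ,σ) is μ + z_p·σ, with z_{0.39} = -0.2793 and z_{0.83} = 0.9542.
Eliminate σ: μ = (z₂·x₁ − z₁·x₂)/(z₂ − z₁) = (0.9542·7.1 − (-0.2793)·17.5)/1.233 = 9.46.
Then σ = (x₂ − x₁)/(z₂ − z₁) = (17.5 − 7.1)/1.233 = 8.43.
Precision τ = 1/σ² = 1/8.431² = 0.0141.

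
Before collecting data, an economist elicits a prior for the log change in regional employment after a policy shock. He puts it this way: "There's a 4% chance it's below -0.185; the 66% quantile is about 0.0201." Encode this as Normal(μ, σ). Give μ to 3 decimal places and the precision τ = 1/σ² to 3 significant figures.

For Normal(μ,σ), the p-quantile is μ + z_p·σ. Here z_{0.04} = -1.751, z_{0.66} = 0.4125.
So -0.185 = μ − 1.751σ and 0.0201 = μ + 0.4125σ.
Subtracting: σ = (0.0201 − -0.185)/(0.4125 − (-1.751)) = 0.095.
Then μ = -0.185 − (-1.751)·0.095 = -0.019.
Precision τ = 1/σ² = 1/0.09482² = 111.

μ = -0.019, τ = 111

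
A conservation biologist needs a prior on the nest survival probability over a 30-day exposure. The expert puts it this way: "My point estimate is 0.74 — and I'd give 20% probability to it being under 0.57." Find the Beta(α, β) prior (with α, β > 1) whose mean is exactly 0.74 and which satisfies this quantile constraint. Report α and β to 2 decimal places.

α ≈ 2.92, β ≈ 1.03

With mean 0.74 fixed, write α = 0.74s, β = 0.26s where s = α+β.
Need P(θ < 0.57) = 0.2 under Beta(0.74s, 0.26s). Normal approximation: (q−m)/√(m(1−m)/s) ≈ z_{0.2} = -0.842, so s ≈ 0.74·0.26·(-0.842)²/(0.57−0.74)² = 4.7.
At s = 4.7: P(θ<0.57) ≈ 0.186. Adjusting to match 0.2 gives s ≈ 3.94.
So α = 0.74·3.94 ≈ 2.92, β = 0.26·3.94 ≈ 1.03.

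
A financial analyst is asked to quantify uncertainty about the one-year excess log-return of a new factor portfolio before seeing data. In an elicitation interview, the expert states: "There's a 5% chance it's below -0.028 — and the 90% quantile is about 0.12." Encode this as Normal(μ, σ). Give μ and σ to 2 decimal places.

The p-quantile of Normal(μ,σ) is μ + z_p·σ, with z_{0.05} = -1.645 and z_{0.9} = 1.282.
Eliminate σ: μ = (z₂·x₁ − z₁·x₂)/(z₂ − z₁) = (1.282·-0.028 − (-1.645)·0.12)/2.926 = 0.06.
Then σ = (x₂ − x₁)/(z₂ − z₁) = (0.12 − -0.028)/2.926 = 0.05.

μ = 0.06, σ = 0.05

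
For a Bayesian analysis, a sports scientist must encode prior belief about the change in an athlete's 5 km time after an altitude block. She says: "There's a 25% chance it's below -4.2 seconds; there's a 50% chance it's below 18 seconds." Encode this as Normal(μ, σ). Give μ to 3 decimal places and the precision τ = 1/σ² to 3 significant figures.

The p-quantile of Normal(μ,σ) is μ + z_p·σ, with z_{0.25} = -0.6745 and z_{0.5} = 0.
Eliminate σ: μ = (z₂·x₁ − z₁·x₂)/(z₂ − z₁) = (0·-4.2 − (-0.6745)·18)/0.6745 = 18.000.
Then σ = (x₂ − x₁)/(z₂ − z₁) = (18 − -4.2)/0.6745 = 32.914.
Precision τ = 1/σ² = 1/32.91² = 0.000923.

μ = 18.000, τ = 0.000923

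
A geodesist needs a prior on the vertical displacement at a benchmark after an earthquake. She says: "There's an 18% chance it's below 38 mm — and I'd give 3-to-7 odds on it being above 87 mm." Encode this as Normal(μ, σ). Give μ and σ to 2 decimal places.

The p-quantile of Normal(μ,σ) is μ + z_p·σ, with z_{0.18} = -0.9154 and z_{0.7} = 0.5244.
Eliminate σ: μ = (z₂·x₁ − z₁·x₂)/(z₂ − z₁) = (0.5244·38 − (-0.9154)·87)/1.44 = 69.15.
Then σ = (x₂ − x₁)/(z₂ − z₁) = (87 − 38)/1.44 = 34.03.

μ = 69.15, σ = 34.03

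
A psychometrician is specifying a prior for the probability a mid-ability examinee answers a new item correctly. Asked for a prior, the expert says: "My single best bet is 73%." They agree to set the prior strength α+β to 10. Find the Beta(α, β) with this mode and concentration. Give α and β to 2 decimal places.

For α,β > 1 the Beta mode is (α−1)/(α+β−2). With α+β = 10, the mode is (α−1)/8.
Set (α−1)/8 = 0.73 → α = 1 + 0.73·8 = 6.84.
β = 10 − α = 3.16.

α = 6.84, β = 3.16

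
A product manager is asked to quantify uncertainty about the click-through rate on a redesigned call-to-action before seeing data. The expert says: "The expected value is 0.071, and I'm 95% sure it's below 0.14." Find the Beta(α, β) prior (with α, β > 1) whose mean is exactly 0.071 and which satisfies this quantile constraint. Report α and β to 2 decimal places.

α ≈ 3.40, β ≈ 44.50

With mean 0.071 fixed, write α = 0.071s, β = 0.929s where s = α+β.
Need P(θ < 0.14) = 0.95 under Beta(0.071s, 0.929s). Normal approximation: (q−m)/√(m(1−m)/s) ≈ z_{0.95} = 1.64, so s ≈ 0.071·0.929·(1.64)²/(0.14−0.071)² = 37.5.
At s = 37.5: P(θ<0.14) ≈ 0.932. Adjusting to match 0.95 gives s ≈ 47.90.
So α = 0.071·47.90 ≈ 3.40, β = 0.929·47.90 ≈ 44.50.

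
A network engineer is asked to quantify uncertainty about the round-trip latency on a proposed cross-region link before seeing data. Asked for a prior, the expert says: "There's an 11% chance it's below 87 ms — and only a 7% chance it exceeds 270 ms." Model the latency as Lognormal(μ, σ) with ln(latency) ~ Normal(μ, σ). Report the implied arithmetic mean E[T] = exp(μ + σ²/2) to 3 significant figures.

E[T] ≈ 159 ms

If T ~ Lognormal(μ,σ) then ln T ~ Normal(μ,σ), so the p-quantile of ln T is μ + z_p·σ.
ln(87) = 4.466 and ln(270) = 5.598; z_{0.11} = -1.227, z_{0.93} = 1.476.
σ = (5.598 − 4.466)/(1.476 − (-1.227)) = 0.419.
μ = 4.466 − (-1.227)·0.419 = 4.980.
E[T] = exp(μ + σ²/2) = exp(4.980 + 0.0878) = 159 ms.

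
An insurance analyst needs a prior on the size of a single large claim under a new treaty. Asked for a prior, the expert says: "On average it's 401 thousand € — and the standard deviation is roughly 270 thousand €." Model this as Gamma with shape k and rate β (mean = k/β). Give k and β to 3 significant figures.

k ≈ 2.21, β ≈ 0.0055

For Gamma(k, rate β): mean = k/β, variance = k/β², so CV = 1/√k.
CV = SD/mean = 270/401 = 0.6733, hence k = 1/CV² = 2.21.
Then β = k/mean = 2.21/401 = 0.0055.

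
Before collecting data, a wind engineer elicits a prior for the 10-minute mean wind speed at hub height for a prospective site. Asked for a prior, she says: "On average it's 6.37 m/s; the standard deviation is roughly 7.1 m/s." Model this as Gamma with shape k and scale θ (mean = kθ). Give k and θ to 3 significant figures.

k ≈ 0.805, θ ≈ 7.91

For Gamma(k, scale θ): mean = kθ, variance = kθ², so CV = 1/√k.
CV = SD/mean = 7.1/6.37 = 1.115, hence k = 1/CV² = 0.805.
Then θ = mean/k = 6.37/0.805 = 7.91.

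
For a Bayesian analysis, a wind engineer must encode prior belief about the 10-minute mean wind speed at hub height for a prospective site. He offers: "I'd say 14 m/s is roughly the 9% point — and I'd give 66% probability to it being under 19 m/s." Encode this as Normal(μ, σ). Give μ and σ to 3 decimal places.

μ = 17.824, σ = 2.852

For Normal(μ,σ), the p-quantile is μ + z_p·σ. Here z_{0.09} = -1.341, z_{0.66} = 0.4125.
So 14 = μ − 1.341σ and 19 = μ + 0.4125σ.
Subtracting: σ = (19 − 14)/(0.4125 − (-1.341)) = 2.852.
Then μ = 14 − (-1.341)·2.852 = 17.824.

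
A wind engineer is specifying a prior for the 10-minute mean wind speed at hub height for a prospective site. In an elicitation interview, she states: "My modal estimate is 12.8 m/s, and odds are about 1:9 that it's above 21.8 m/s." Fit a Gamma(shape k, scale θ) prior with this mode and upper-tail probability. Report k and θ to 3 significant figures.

Gamma(k,θ) with k>1 has mode (k−1)θ, so θ = 12.8/(k−1).
Need P(X < 21.8) = 0.9 with θ tied to k this way. Start at k = 2, θ = 12.8: P(X<21.8) ≈ 0.508.
Too low — raise k to concentrate. Iterating converges to k ≈ 7.68.
Then θ = 12.8/(7.68−1) ≈ 1.92.

k ≈ 7.68, θ ≈ 1.92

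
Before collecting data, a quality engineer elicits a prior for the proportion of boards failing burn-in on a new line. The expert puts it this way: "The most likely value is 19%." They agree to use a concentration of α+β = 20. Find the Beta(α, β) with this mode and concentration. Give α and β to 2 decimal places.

α = 4.42, β = 15.58

For α,β > 1 the Beta mode is (α−1)/(α+β−2). With α+β = 20, the mode is (α−1)/18.
Set (α−1)/18 = 0.19 → α = 1 + 0.19·18 = 4.42.
β = 20 − α = 15.58.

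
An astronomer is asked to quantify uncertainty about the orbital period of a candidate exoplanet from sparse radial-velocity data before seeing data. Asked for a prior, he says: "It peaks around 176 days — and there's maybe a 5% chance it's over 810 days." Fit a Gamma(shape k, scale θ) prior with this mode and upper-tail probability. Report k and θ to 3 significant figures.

k ≈ 2.05, θ ≈ 168

Gamma(k,θ) with k>1 has mode (k−1)θ, so θ = 176/(k−1).
Need P(X < 810) = 0.95 with θ tied to k this way. Start at k = 2, θ = 176: P(X<810) ≈ 0.944.
Too low — raise k to concentrate. Iterating converges to k ≈ 2.05.
Then θ = 176/(2.05−1) ≈ 168.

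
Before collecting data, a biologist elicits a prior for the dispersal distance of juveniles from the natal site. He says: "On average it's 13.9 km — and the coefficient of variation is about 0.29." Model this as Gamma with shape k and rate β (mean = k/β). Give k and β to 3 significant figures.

For Gamma(k, rate β): mean = k/β, variance = k/β², so CV = 1/√k.
CV = 0.29, hence k = 1/CV² = 11.9.
Then β = k/mean = 11.9/13.9 = 0.855.

k ≈ 11.9, β ≈ 0.855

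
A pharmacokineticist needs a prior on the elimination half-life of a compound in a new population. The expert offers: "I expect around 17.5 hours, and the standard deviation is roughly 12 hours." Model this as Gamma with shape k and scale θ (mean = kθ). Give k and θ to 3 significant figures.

k ≈ 2.13, θ ≈ 8.23

For Gamma(k, scale θ): mean = kθ, variance = kθ², so CV = 1/√k.
CV = SD/mean = 12/17.5 = 0.6857, hence k = 1/CV² = 2.13.
Then θ = mean/k = 17.5/2.13 = 8.23.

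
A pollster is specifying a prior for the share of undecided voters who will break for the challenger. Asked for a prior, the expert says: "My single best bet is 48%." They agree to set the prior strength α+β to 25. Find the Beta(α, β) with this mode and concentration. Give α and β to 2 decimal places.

α = 12.04, β = 12.96

For α,β > 1 the Beta mode is (α−1)/(α+β−2). With α+β = 25, the mode is (α−1)/23.
Set (α−1)/23 = 0.48 → α = 1 + 0.48·23 = 12.04.
β = 25 − α = 12.96.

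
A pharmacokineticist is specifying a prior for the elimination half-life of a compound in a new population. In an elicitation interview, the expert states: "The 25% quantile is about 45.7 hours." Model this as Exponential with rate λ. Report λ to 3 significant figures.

λ ≈ 0.0063

P(T < 45.7) = 1 − e^(−λ·45.7) = 0.25, so λ = −ln(1−0.25)/45.7 = −ln(0.75)/45.7 = 0.0063.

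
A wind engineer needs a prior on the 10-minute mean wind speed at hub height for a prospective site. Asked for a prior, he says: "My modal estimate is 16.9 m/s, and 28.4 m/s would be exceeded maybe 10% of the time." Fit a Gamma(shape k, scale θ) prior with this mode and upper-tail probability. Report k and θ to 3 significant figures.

k ≈ 8.02, θ ≈ 2.41

Gamma(k,θ) with k>1 has mode (k−1)θ, so θ = 16.9/(k−1).
Need P(X < 28.4) = 0.9 with θ tied to k this way. Start at k = 2, θ = 16.9: P(X<28.4) ≈ 0.501.
Too low — raise k to concentrate. Iterating converges to k ≈ 8.02.
Then θ = 16.9/(8.02−1) ≈ 2.41.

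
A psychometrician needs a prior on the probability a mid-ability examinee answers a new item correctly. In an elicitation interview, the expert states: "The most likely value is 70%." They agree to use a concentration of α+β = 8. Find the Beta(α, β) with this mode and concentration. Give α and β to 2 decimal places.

α = 5.20, β = 2.80

For α,β > 1 the Beta mode is (α−1)/(α+β−2). With α+β = 8, the mode is (α−1)/6.
Set (α−1)/6 = 0.7 → α = 1 + 0.7·6 = 5.20.
β = 8 − α = 2.80.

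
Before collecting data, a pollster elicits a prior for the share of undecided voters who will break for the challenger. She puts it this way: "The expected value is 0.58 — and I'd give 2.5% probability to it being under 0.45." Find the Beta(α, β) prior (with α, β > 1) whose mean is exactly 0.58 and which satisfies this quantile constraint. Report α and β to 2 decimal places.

With mean 0.58 fixed, write α = 0.58s, β = 0.42s where s = α+β.
Need P(θ < 0.45) = 0.025 under Beta(0.58s, 0.42s). Normal approximation: (q−m)/√(m(1−m)/s) ≈ z_{0.025} = -1.96, so s ≈ 0.58·0.42·(-1.96)²/(0.45−0.58)² = 55.4.
At s = 55.4: P(θ<0.45) ≈ 0.026. Adjusting to match 0.025 gives s ≈ 56.27.
So α = 0.58·56.27 ≈ 32.64, β = 0.42·56.27 ≈ 23.64.

α ≈ 32.64, β ≈ 23.64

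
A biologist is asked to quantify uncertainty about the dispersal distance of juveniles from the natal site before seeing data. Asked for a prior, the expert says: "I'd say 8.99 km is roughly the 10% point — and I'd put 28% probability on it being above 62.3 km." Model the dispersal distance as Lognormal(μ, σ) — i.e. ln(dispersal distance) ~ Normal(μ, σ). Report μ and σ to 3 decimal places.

If T ~ Lognormal(μ,σ) then ln T ~ Normal(μ,σ), so the p-quantile of ln T is μ + z_p·σ.
ln(8.99) = 2.196 and ln(62.3) = 4.132; z_{0.1} = -1.282, z_{0.72} = 0.5828.
σ = (4.132 − 2.196)/(0.5828 − (-1.282)) = 1.038.
μ = 2.196 − (-1.282)·1.038 = 3.527.

μ ≈ 3.527, σ ≈ 1.038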